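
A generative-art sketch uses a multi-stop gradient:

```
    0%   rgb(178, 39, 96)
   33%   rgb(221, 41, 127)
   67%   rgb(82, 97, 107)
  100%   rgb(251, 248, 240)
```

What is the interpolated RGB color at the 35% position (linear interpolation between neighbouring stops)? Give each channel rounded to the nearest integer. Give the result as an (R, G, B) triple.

(213, 44, 126)

35% lies between the 33% and 67% stops, so the local fraction is t = (35 − 33)/(67 − 33) = 2/34 ≈ 0.0588.
R = 221 + 0.0588 × (82 − 221) = 212.827 → 213
G = 41 + 0.0588 × (97 − 41) = 44.293 → 44
B = 127 + 0.0588 × (107 − 127) = 125.824 → 126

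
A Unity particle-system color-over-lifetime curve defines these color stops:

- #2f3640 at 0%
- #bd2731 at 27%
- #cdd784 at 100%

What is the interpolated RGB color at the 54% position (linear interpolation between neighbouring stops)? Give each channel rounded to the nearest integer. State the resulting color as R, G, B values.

(195, 104, 80)

54% lies between the 27% and 100% stops, so the local fraction is t = (54 − 27)/(100 − 27) = 27/73 ≈ 0.3699.
#bd2731 → (189, 39, 49); #cdd784 → (205, 215, 132).
R = 189 + 0.3699 × (205 − 189) = 194.918 → 195
G = 39 + 0.3699 × (215 − 39) = 104.102 → 104
B = 49 + 0.3699 × (132 − 49) = 79.702 → 80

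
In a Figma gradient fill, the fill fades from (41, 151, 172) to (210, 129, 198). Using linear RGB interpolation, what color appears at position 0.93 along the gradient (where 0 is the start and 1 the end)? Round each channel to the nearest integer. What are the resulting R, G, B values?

(198, 131, 196)

R = 41 + 0.93 × (210 − 41) = 41 + 0.93 × 169 = 198.17 → 198
G = 151 + 0.93 × (129 − 151) = 151 + 0.93 × -22 = 130.54 → 131
B = 172 + 0.93 × (198 − 172) = 172 + 0.93 × 26 = 196.18 → 196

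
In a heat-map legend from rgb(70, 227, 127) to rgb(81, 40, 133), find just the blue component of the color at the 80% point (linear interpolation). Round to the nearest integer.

B = 127 + 0.8 × (133 − 127) = 131.8 → 132

132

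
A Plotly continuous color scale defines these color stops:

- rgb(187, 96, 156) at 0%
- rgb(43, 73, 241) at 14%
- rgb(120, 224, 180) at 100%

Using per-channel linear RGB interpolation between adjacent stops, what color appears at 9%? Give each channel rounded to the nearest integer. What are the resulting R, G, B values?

(94, 81, 211)

9% lies between the 0% and 14% stops, so the local fraction is t = (9 − 0)/(14 − 0) = 9/14 ≈ 0.6429.
R = 187 + 0.6429 × (43 − 187) = 94.422 → 94
G = 96 + 0.6429 × (73 − 96) = 81.213 → 81
B = 156 + 0.6429 × (241 − 156) = 210.647 → 211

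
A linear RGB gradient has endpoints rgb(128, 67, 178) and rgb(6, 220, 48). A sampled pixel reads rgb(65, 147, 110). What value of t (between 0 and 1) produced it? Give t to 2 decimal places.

0.52

Invert the lerp on the G channel (largest span, 153): t = (147 − 67) / (220 − 67) = 80/153 = 0.52288.
Check on R: (65 − 128)/(6 − 128) = 0.5164 ✓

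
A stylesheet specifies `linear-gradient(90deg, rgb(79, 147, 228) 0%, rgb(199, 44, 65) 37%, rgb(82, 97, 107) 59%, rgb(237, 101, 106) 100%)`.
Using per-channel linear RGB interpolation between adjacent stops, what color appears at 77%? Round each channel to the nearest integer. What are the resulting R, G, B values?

77% lies between the 59% and 100% stops, so the local fraction is t = (77 − 59)/(100 − 59) = 18/41 ≈ 0.439.
R = 82 + 0.439 × (237 − 82) = 150.045 → 150
G = 97 + 0.439 × (101 − 97) = 98.756 → 99
B = 107 + 0.439 × (106 − 107) = 106.561 → 107

(150, 99, 107)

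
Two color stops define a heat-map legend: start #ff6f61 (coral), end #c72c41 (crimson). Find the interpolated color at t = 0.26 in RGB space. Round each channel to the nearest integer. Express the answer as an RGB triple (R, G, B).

#ff6f61 → (255, 111, 97); #c72c41 → (199, 44, 65).
R = 255 + 0.26 × (199 − 255) = 255 + 0.26 × -56 = 240.44 → 240
G = 111 + 0.26 × (44 − 111) = 111 + 0.26 × -67 = 93.58 → 94
B = 97 + 0.26 × (65 − 97) = 97 + 0.26 × -32 = 88.68 → 89

(240, 94, 89)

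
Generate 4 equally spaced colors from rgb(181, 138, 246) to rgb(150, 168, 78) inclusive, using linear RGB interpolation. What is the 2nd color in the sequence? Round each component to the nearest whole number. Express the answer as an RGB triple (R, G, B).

With 4 swatches and endpoints inclusive, swatch 2 sits at t = (2 − 1)/(4 − 1) = 1/3 ≈ 0.3333.
R = 181 + 0.3333 × (150 − 181) = 170.668 → 171
G = 138 + 0.3333 × (168 − 138) = 147.999 → 148
B = 246 + 0.3333 × (78 − 246) = 190.006 → 190

(171, 148, 190)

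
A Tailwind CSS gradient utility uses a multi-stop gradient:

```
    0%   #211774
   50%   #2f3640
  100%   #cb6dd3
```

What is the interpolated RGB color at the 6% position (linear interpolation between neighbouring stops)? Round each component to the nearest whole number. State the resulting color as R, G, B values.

(35, 27, 110)

6% lies between the 0% and 50% stops, so the local fraction is t = (6 − 0)/(50 − 0) = 6/50 ≈ 0.12.
#211774 → (33, 23, 116); #2f3640 → (47, 54, 64).
R = 33 + 0.12 × (47 − 33) = 34.68 → 35
G = 23 + 0.12 × (54 − 23) = 26.72 → 27
B = 116 + 0.12 × (64 − 116) = 109.76 → 110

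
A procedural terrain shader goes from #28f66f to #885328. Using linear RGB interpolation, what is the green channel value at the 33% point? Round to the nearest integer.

G₁ = 246 (from #28f66f), G₂ = 83 (from #885328).
G = 246 + 0.33 × (83 − 246) = 192.21 → 192

192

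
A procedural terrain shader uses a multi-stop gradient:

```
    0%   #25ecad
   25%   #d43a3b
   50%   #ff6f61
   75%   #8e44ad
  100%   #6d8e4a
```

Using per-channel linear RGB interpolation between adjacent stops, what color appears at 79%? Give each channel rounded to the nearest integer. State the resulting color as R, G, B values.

79% lies between the 75% and 100% stops, so the local fraction is t = (79 − 75)/(100 − 75) = 4/25 ≈ 0.16.
#8e44ad → (142, 68, 173); #6d8e4a → (109, 142, 74).
R = 142 + 0.16 × (109 − 142) = 136.72 → 137
G = 68 + 0.16 × (142 − 68) = 79.84 → 80
B = 173 + 0.16 × (74 − 173) = 157.16 → 157

(137, 80, 157)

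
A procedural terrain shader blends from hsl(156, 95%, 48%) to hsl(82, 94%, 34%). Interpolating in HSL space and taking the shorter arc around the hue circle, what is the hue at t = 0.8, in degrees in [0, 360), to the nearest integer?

Hue arc: Δh = 82 − 156 = -74° (|Δh| ≤ 180, already the shorter path).
H = 156 + 0.8 × (-74) = 96.8 → 97°

97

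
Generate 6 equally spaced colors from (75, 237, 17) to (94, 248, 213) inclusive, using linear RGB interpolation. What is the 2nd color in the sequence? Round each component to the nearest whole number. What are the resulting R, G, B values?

(79, 239, 56)

With 6 swatches and endpoints inclusive, swatch 2 sits at t = (2 − 1)/(6 − 1) = 1/5 ≈ 0.2.
R = 75 + 0.2 × (94 − 75) = 78.8 → 79
G = 237 + 0.2 × (248 − 237) = 239.2 → 239
B = 17 + 0.2 × (213 − 17) = 56.2 → 56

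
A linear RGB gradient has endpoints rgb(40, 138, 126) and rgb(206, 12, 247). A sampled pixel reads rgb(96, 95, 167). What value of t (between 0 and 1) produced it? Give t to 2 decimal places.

Invert the lerp on the R channel (largest span, 166): t = (96 − 40) / (206 − 40) = 56/166 = 0.33735.
Check on G: (95 − 138)/(12 − 138) = 0.3413 ✓

0.34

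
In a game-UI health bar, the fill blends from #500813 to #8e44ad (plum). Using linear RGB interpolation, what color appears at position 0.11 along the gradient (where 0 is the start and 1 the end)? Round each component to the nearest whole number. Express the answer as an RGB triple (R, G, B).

#500813 → (80, 8, 19); #8e44ad → (142, 68, 173).
R = 80 + 0.11 × (142 − 80) = 80 + 0.11 × 62 = 86.82 → 87
G = 8 + 0.11 × (68 − 8) = 8 + 0.11 × 60 = 14.6 → 15
B = 19 + 0.11 × (173 − 19) = 19 + 0.11 × 154 = 35.94 → 36
So the blended color is (87, 15, 36), about #570f24.

(87, 15, 36)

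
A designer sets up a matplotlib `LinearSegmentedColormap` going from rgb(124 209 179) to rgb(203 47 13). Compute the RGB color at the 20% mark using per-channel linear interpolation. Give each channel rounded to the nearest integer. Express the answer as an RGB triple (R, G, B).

(140, 177, 146)

20% corresponds to t = 0.2.
R = 124 + 0.2 × (203 − 124) = 124 + 0.2 × 79 = 139.8 → 140
G = 209 + 0.2 × (47 − 209) = 209 + 0.2 × -162 = 176.6 → 177
B = 179 + 0.2 × (13 − 179) = 179 + 0.2 × -166 = 145.8 → 146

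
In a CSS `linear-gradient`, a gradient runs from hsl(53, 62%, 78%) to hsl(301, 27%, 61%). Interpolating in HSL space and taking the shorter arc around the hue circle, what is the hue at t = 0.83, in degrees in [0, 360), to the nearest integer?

Hue: 301 − 53 = 248°, but |248| > 180 so the shorter arc goes the other way: Δh = 248 − 360 = -112°.
H = 53 + 0.83 × (-112) = -39.96 → -40 → -40 mod 360 = 320°

320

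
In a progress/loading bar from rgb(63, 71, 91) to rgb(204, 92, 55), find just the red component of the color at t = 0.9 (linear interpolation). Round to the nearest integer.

190

R = 63 + 0.9 × (204 − 63) = 189.9 → 190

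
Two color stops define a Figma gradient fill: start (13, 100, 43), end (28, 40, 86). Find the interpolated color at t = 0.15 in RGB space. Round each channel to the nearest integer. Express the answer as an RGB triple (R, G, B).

(15, 91, 49)

R = 13 + 0.15 × (28 − 13) = 13 + 0.15 × 15 = 15.25 → 15
G = 100 + 0.15 × (40 − 100) = 100 + 0.15 × -60 = 91 → 91
B = 43 + 0.15 × (86 − 43) = 43 + 0.15 × 43 = 49.45 → 49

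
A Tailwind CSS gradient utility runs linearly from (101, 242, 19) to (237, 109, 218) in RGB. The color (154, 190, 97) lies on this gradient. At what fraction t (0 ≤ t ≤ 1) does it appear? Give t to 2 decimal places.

0.39

Invert the lerp on the B channel (largest span, 199): t = (97 − 19) / (218 − 19) = 78/199 = 0.39196.
Check on R: (154 − 101)/(237 − 101) = 0.3897 ✓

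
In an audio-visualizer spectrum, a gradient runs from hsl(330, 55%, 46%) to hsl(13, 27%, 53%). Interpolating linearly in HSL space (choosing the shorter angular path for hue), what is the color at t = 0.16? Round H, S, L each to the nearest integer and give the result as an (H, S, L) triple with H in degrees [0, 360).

Hue: 13 − 330 = -317°, but |-317| > 180 so the shorter arc goes the other way: Δh = -317 + 360 = 43°.
H = 330 + 0.16 × (43) = 336.88 → 337°
S = 55 + 0.16 × (27 − 55) = 50.52 → 51%
L = 46 + 0.16 × (53 − 46) = 47.12 → 47%

(337, 51, 47)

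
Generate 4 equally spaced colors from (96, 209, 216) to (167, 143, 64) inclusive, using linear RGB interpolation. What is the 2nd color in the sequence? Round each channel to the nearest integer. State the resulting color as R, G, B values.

With 4 swatches and endpoints inclusive, swatch 2 sits at t = (2 − 1)/(4 − 1) = 1/3 ≈ 0.3333.
R = 96 + 0.3333 × (167 − 96) = 119.664 → 120
G = 209 + 0.3333 × (143 − 209) = 187.002 → 187
B = 216 + 0.3333 × (64 − 216) = 165.338 → 165

(120, 187, 165)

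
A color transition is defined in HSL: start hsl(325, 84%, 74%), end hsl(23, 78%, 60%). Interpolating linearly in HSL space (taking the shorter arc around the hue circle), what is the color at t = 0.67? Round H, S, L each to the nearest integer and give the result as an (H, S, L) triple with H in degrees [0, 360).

(4, 80, 65)

Hue: 23 − 325 = -302°, but |-302| > 180 so the shorter arc goes the other way: Δh = -302 + 360 = 58°.
H = 325 + 0.67 × (58) = 363.86 → 364 → 364 mod 360 = 4°
S = 84 + 0.67 × (78 − 84) = 79.98 → 80%
L = 74 + 0.67 × (60 − 74) = 64.62 → 65%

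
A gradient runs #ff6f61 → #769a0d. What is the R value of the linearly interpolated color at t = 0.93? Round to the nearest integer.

R₁ = 255 (from #ff6f61), R₂ = 118 (from #769a0d).
R = 255 + 0.93 × (118 − 255) = 127.59 → 128

128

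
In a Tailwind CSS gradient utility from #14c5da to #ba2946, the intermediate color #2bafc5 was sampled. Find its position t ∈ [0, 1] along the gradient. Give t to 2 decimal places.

Invert the lerp on the R channel (largest span, 166): t = (43 − 20) / (186 − 20) = 23/166 = 0.13855.
Check on G: (175 − 197)/(41 − 197) = 0.141 ✓

0.14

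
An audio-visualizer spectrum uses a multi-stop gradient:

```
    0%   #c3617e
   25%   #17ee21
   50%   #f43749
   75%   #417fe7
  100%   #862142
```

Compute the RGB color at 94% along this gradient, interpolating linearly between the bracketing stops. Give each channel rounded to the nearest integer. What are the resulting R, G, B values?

94% lies between the 75% and 100% stops, so the local fraction is t = (94 − 75)/(100 − 75) = 19/25 ≈ 0.76.
#417fe7 → (65, 127, 231); #862142 → (134, 33, 66).
R = 65 + 0.76 × (134 − 65) = 117.44 → 117
G = 127 + 0.76 × (33 − 127) = 55.56 → 56
B = 231 + 0.76 × (66 − 231) = 105.6 → 106

(117, 56, 106)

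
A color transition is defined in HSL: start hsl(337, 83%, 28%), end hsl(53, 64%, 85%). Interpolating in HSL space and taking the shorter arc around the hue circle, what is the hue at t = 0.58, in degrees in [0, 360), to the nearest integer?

Hue: 53 − 337 = -284°, but |-284| > 180 so the shorter arc goes the other way: Δh = -284 + 360 = 76°.
H = 337 + 0.58 × (76) = 381.08 → 381 → 381 mod 360 = 21°

21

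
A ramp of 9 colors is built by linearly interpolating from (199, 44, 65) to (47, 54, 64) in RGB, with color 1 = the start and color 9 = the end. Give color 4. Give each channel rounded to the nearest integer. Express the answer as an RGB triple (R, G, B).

With 9 swatches and endpoints inclusive, swatch 4 sits at t = (4 − 1)/(9 − 1) = 3/8 ≈ 0.375.
R = 199 + 0.375 × (47 − 199) = 142 → 142
G = 44 + 0.375 × (54 − 44) = 47.75 → 48
B = 65 + 0.375 × (64 − 65) = 64.625 → 65

(142, 48, 65)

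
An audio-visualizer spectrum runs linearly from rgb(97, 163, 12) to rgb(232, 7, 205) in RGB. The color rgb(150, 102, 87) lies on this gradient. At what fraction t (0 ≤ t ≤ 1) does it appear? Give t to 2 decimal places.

0.39

Invert the lerp on the B channel (largest span, 193): t = (87 − 12) / (205 − 12) = 75/193 = 0.3886.
Check on R: (150 − 97)/(232 − 97) = 0.3926 ✓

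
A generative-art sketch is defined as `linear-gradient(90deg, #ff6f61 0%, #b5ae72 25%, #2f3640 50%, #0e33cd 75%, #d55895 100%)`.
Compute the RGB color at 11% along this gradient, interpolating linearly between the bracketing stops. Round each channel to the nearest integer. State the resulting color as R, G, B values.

11% lies between the 0% and 25% stops, so the local fraction is t = (11 − 0)/(25 − 0) = 11/25 ≈ 0.44.
#ff6f61 → (255, 111, 97); #b5ae72 → (181, 174, 114).
R = 255 + 0.44 × (181 − 255) = 222.44 → 222
G = 111 + 0.44 × (174 − 111) = 138.72 → 139
B = 97 + 0.44 × (114 − 97) = 104.48 → 104

(222, 139, 104)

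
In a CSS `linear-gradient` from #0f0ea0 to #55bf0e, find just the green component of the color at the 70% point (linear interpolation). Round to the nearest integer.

G₁ = 14 (from #0f0ea0), G₂ = 191 (from #55bf0e).
G = 14 + 0.7 × (191 − 14) = 137.9 → 138

138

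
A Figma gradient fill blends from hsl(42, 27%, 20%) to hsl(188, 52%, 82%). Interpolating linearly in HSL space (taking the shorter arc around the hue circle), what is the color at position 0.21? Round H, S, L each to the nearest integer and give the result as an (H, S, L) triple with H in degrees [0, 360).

(73, 32, 33)

Hue arc: Δh = 188 − 42 = 146° (|Δh| ≤ 180, already the shorter path).
H = 42 + 0.21 × (146) = 72.66 → 73°
S = 27 + 0.21 × (52 − 27) = 32.25 → 32%
L = 20 + 0.21 × (82 − 20) = 33.02 → 33%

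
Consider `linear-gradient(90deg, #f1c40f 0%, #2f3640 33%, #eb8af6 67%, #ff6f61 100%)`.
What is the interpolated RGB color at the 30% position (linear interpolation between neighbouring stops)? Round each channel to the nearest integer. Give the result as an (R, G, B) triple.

(65, 67, 60)

30% lies between the 0% and 33% stops, so the local fraction is t = (30 − 0)/(33 − 0) = 30/33 ≈ 0.9091.
#f1c40f → (241, 196, 15); #2f3640 → (47, 54, 64).
R = 241 + 0.9091 × (47 − 241) = 64.635 → 65
G = 196 + 0.9091 × (54 − 196) = 66.908 → 67
B = 15 + 0.9091 × (64 − 15) = 59.546 → 60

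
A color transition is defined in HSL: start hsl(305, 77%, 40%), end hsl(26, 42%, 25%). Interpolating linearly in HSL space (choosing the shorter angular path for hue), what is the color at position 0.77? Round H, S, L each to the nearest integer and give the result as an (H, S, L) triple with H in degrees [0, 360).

Hue: 26 − 305 = -279°, but |-279| > 180 so the shorter arc goes the other way: Δh = -279 + 360 = 81°.
H = 305 + 0.77 × (81) = 367.37 → 367 → 367 mod 360 = 7°
S = 77 + 0.77 × (42 − 77) = 50.05 → 50%
L = 40 + 0.77 × (25 − 40) = 28.45 → 28%

(7, 50, 28)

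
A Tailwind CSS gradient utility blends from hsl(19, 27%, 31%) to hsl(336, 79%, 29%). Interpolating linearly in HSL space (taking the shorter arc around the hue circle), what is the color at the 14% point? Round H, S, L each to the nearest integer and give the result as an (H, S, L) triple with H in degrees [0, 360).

Hue: 336 − 19 = 317°, but |317| > 180 so the shorter arc goes the other way: Δh = 317 − 360 = -43°.
H = 19 + 0.14 × (-43) = 12.98 → 13°
S = 27 + 0.14 × (79 − 27) = 34.28 → 34%
L = 31 + 0.14 × (29 − 31) = 30.72 → 31%

(13, 34, 31)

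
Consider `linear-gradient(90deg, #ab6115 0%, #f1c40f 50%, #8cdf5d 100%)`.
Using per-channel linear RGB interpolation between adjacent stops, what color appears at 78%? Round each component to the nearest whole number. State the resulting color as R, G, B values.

78% lies between the 50% and 100% stops, so the local fraction is t = (78 − 50)/(100 − 50) = 28/50 ≈ 0.56.
#f1c40f → (241, 196, 15); #8cdf5d → (140, 223, 93).
R = 241 + 0.56 × (140 − 241) = 184.44 → 184
G = 196 + 0.56 × (223 − 196) = 211.12 → 211
B = 15 + 0.56 × (93 − 15) = 58.68 → 59

(184, 211, 59)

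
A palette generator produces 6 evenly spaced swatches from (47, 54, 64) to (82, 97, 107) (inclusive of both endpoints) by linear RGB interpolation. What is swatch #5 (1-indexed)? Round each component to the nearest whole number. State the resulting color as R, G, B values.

With 6 swatches and endpoints inclusive, swatch 5 sits at t = (5 − 1)/(6 − 1) = 4/5 ≈ 0.8.
R = 47 + 0.8 × (82 − 47) = 75 → 75
G = 54 + 0.8 × (97 − 54) = 88.4 → 88
B = 64 + 0.8 × (107 − 64) = 98.4 → 98

(75, 88, 98)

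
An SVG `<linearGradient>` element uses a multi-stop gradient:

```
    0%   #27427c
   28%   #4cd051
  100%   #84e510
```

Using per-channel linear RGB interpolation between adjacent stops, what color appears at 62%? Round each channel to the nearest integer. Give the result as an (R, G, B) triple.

(102, 218, 50)

62% lies between the 28% and 100% stops, so the local fraction is t = (62 − 28)/(100 − 28) = 34/72 ≈ 0.4722.
#4cd051 → (76, 208, 81); #84e510 → (132, 229, 16).
R = 76 + 0.4722 × (132 − 76) = 102.443 → 102
G = 208 + 0.4722 × (229 − 208) = 217.916 → 218
B = 81 + 0.4722 × (16 − 81) = 50.307 → 50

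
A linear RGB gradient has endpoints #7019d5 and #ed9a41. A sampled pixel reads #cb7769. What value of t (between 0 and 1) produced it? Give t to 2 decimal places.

0.73

Invert the lerp on the B channel (largest span, 148): t = (105 − 213) / (65 − 213) = -108/-148 = 0.72973.
Check on R: (203 − 112)/(237 − 112) = 0.728 ✓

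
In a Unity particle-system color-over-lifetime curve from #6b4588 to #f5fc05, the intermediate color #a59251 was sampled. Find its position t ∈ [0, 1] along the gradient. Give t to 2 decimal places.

0.42

Invert the lerp on the G channel (largest span, 183): t = (146 − 69) / (252 − 69) = 77/183 = 0.42077.
Check on R: (165 − 107)/(245 − 107) = 0.4203 ✓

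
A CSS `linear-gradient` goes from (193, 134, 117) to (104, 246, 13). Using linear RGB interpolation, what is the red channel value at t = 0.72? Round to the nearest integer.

129

R = 193 + 0.72 × (104 − 193) = 128.92 → 129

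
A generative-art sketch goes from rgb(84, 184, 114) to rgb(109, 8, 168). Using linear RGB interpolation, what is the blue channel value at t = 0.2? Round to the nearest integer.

B = 114 + 0.2 × (168 − 114) = 124.8 → 125

125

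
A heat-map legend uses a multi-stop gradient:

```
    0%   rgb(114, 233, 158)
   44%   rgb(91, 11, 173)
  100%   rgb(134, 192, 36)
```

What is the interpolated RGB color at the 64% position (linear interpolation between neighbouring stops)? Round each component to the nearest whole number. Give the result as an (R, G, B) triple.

(106, 76, 124)

64% lies between the 44% and 100% stops, so the local fraction is t = (64 − 44)/(100 − 44) = 20/56 ≈ 0.3571.
R = 91 + 0.3571 × (134 − 91) = 106.355 → 106
G = 11 + 0.3571 × (192 − 11) = 75.635 → 76
B = 173 + 0.3571 × (36 − 173) = 124.077 → 124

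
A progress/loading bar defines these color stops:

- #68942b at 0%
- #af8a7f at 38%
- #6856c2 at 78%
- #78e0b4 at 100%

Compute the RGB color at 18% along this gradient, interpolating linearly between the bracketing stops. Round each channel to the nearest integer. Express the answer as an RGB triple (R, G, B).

18% lies between the 0% and 38% stops, so the local fraction is t = (18 − 0)/(38 − 0) = 18/38 ≈ 0.4737.
#68942b → (104, 148, 43); #af8a7f → (175, 138, 127).
R = 104 + 0.4737 × (175 − 104) = 137.633 → 138
G = 148 + 0.4737 × (138 − 148) = 143.263 → 143
B = 43 + 0.4737 × (127 − 43) = 82.791 → 83

(138, 143, 83)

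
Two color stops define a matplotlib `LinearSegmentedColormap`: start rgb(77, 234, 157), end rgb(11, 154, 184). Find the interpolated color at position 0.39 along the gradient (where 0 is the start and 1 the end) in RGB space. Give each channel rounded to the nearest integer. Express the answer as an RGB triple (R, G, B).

(51, 203, 168)

R = 77 + 0.39 × (11 − 77) = 77 + 0.39 × -66 = 51.26 → 51
G = 234 + 0.39 × (154 − 234) = 234 + 0.39 × -80 = 202.8 → 203
B = 157 + 0.39 × (184 − 157) = 157 + 0.39 × 27 = 167.53 → 168
So the blended color is (51, 203, 168), about #33cba8.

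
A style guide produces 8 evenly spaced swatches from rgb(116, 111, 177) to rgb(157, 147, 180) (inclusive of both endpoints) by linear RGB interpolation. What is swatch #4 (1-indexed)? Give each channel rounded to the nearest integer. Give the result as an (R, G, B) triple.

(134, 126, 178)

With 8 swatches and endpoints inclusive, swatch 4 sits at t = (4 − 1)/(8 − 1) = 3/7 ≈ 0.4286.
R = 116 + 0.4286 × (157 − 116) = 133.573 → 134
G = 111 + 0.4286 × (147 − 111) = 126.43 → 126
B = 177 + 0.4286 × (180 − 177) = 178.286 → 178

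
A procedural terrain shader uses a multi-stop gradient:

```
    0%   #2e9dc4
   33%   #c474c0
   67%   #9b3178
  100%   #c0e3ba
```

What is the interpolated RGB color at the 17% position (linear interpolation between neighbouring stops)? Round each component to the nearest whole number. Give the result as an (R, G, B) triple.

(123, 136, 194)

17% lies between the 0% and 33% stops, so the local fraction is t = (17 − 0)/(33 − 0) = 17/33 ≈ 0.5152.
#2e9dc4 → (46, 157, 196); #c474c0 → (196, 116, 192).
R = 46 + 0.5152 × (196 − 46) = 123.28 → 123
G = 157 + 0.5152 × (116 − 157) = 135.877 → 136
B = 196 + 0.5152 × (192 − 196) = 193.939 → 194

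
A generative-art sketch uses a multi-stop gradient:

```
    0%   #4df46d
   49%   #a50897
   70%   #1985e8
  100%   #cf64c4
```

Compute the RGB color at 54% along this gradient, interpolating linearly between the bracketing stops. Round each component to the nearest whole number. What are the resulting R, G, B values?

(132, 38, 170)

54% lies between the 49% and 70% stops, so the local fraction is t = (54 − 49)/(70 − 49) = 5/21 ≈ 0.2381.
#a50897 → (165, 8, 151); #1985e8 → (25, 133, 232).
R = 165 + 0.2381 × (25 − 165) = 131.666 → 132
G = 8 + 0.2381 × (133 − 8) = 37.763 → 38
B = 151 + 0.2381 × (232 − 151) = 170.286 → 170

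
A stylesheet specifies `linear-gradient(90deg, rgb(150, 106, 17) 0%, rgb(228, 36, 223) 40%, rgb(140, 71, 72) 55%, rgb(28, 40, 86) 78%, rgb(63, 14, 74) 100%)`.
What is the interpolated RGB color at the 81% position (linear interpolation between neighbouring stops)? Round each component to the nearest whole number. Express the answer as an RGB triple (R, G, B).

(33, 36, 84)

81% lies between the 78% and 100% stops, so the local fraction is t = (81 − 78)/(100 − 78) = 3/22 ≈ 0.1364.
R = 28 + 0.1364 × (63 − 28) = 32.774 → 33
G = 40 + 0.1364 × (14 − 40) = 36.454 → 36
B = 86 + 0.1364 × (74 − 86) = 84.363 → 84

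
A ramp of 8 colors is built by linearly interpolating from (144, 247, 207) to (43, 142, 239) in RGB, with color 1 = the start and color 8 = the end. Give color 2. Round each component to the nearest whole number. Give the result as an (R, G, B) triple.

(130, 232, 212)

With 8 swatches and endpoints inclusive, swatch 2 sits at t = (2 − 1)/(8 − 1) = 1/7 ≈ 0.1429.
R = 144 + 0.1429 × (43 − 144) = 129.567 → 130
G = 247 + 0.1429 × (142 − 247) = 231.995 → 232
B = 207 + 0.1429 × (239 − 207) = 211.573 → 212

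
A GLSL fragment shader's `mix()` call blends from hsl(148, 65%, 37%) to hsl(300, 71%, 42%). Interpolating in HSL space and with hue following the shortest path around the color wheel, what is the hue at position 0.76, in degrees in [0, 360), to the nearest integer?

264

Hue arc: Δh = 300 − 148 = 152° (|Δh| ≤ 180, already the shorter path).
H = 148 + 0.76 × (152) = 263.52 → 264°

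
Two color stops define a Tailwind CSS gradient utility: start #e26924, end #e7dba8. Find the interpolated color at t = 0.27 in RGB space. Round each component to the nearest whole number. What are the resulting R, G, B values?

(227, 136, 72)

#e26924 → (226, 105, 36); #e7dba8 → (231, 219, 168).
R = 226 + 0.27 × (231 − 226) = 226 + 0.27 × 5 = 227.35 → 227
G = 105 + 0.27 × (219 − 105) = 105 + 0.27 × 114 = 135.78 → 136
B = 36 + 0.27 × (168 − 36) = 36 + 0.27 × 132 = 71.64 → 72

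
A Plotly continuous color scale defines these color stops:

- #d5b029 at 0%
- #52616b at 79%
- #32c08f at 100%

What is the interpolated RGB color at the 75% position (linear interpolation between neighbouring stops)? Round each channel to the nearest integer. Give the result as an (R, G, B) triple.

(89, 101, 104)

75% lies between the 0% and 79% stops, so the local fraction is t = (75 − 0)/(79 − 0) = 75/79 ≈ 0.9494.
#d5b029 → (213, 176, 41); #52616b → (82, 97, 107).
R = 213 + 0.9494 × (82 − 213) = 88.629 → 89
G = 176 + 0.9494 × (97 − 176) = 100.997 → 101
B = 41 + 0.9494 × (107 − 41) = 103.66 → 104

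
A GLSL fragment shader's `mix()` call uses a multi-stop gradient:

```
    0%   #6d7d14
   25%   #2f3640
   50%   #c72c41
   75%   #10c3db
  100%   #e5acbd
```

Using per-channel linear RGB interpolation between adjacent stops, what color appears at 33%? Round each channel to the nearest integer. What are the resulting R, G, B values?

33% lies between the 25% and 50% stops, so the local fraction is t = (33 − 25)/(50 − 25) = 8/25 ≈ 0.32.
#2f3640 → (47, 54, 64); #c72c41 → (199, 44, 65).
R = 47 + 0.32 × (199 − 47) = 95.64 → 96
G = 54 + 0.32 × (44 − 54) = 50.8 → 51
B = 64 + 0.32 × (65 − 64) = 64.32 → 64

(96, 51, 64)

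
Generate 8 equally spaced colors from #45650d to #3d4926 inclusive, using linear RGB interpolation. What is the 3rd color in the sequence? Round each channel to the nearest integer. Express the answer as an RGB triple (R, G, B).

(67, 93, 20)

With 8 swatches and endpoints inclusive, swatch 3 sits at t = (3 − 1)/(8 − 1) = 2/7 ≈ 0.2857.
#45650d → (69, 101, 13); #3d4926 → (61, 73, 38).
R = 69 + 0.2857 × (61 − 69) = 66.714 → 67
G = 101 + 0.2857 × (73 − 101) = 93 → 93
B = 13 + 0.2857 × (38 − 13) = 20.142 → 20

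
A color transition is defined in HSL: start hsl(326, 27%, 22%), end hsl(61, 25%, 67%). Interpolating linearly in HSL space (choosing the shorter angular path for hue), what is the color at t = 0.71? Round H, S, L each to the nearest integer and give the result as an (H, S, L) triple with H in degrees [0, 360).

Hue: 61 − 326 = -265°, but |-265| > 180 so the shorter arc goes the other way: Δh = -265 + 360 = 95°.
H = 326 + 0.71 × (95) = 393.45 → 393 → 393 mod 360 = 33°
S = 27 + 0.71 × (25 − 27) = 25.58 → 26%
L = 22 + 0.71 × (67 − 22) = 53.95 → 54%

(33, 26, 54)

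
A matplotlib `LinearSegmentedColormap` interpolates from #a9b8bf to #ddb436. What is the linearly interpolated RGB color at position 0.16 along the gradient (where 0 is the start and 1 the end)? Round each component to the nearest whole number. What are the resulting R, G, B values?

#a9b8bf → (169, 184, 191); #ddb436 → (221, 180, 54).
R = 169 + 0.16 × (221 − 169) = 169 + 0.16 × 52 = 177.32 → 177
G = 184 + 0.16 × (180 − 184) = 184 + 0.16 × -4 = 183.36 → 183
B = 191 + 0.16 × (54 − 191) = 191 + 0.16 × -137 = 169.08 → 169

(177, 183, 169)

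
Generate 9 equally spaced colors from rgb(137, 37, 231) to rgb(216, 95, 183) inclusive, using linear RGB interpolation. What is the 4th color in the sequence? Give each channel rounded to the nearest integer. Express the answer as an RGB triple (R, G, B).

(167, 59, 213)

With 9 swatches and endpoints inclusive, swatch 4 sits at t = (4 − 1)/(9 − 1) = 3/8 ≈ 0.375.
R = 137 + 0.375 × (216 − 137) = 166.625 → 167
G = 37 + 0.375 × (95 − 37) = 58.75 → 59
B = 231 + 0.375 × (183 − 231) = 213 → 213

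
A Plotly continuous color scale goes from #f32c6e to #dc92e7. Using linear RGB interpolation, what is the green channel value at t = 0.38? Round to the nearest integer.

83

G₁ = 44 (from #f32c6e), G₂ = 146 (from #dc92e7).
G = 44 + 0.38 × (146 − 44) = 82.76 → 83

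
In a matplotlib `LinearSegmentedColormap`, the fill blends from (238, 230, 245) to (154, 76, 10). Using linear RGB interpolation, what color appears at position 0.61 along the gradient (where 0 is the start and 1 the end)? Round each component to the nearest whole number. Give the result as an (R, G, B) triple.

R = 238 + 0.61 × (154 − 238) = 238 + 0.61 × -84 = 186.76 → 187
G = 230 + 0.61 × (76 − 230) = 230 + 0.61 × -154 = 136.06 → 136
B = 245 + 0.61 × (10 − 245) = 245 + 0.61 × -235 = 101.65 → 102

(187, 136, 102)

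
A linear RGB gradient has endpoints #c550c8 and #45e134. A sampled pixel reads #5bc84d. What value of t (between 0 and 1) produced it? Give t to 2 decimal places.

0.83

Invert the lerp on the B channel (largest span, 148): t = (77 − 200) / (52 − 200) = -123/-148 = 0.83108.
Check on R: (91 − 197)/(69 − 197) = 0.8281 ✓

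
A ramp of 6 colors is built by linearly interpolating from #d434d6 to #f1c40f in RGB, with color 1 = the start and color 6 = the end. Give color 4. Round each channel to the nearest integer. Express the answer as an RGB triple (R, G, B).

With 6 swatches and endpoints inclusive, swatch 4 sits at t = (4 − 1)/(6 − 1) = 3/5 ≈ 0.6.
#d434d6 → (212, 52, 214); #f1c40f → (241, 196, 15).
R = 212 + 0.6 × (241 − 212) = 229.4 → 229
G = 52 + 0.6 × (196 − 52) = 138.4 → 138
B = 214 + 0.6 × (15 − 214) = 94.6 → 95

(229, 138, 95)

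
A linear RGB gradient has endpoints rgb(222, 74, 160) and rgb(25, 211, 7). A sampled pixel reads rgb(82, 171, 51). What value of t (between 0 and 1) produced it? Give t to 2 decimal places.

0.71

Invert the lerp on the R channel (largest span, 197): t = (82 − 222) / (25 − 222) = -140/-197 = 0.71066.
Check on G: (171 − 74)/(211 − 74) = 0.708 ✓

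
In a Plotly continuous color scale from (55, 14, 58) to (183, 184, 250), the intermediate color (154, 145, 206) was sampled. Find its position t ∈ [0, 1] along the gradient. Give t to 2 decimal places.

Invert the lerp on the B channel (largest span, 192): t = (206 − 58) / (250 − 58) = 148/192 = 0.77083.
Check on R: (154 − 55)/(183 − 55) = 0.7734 ✓

0.77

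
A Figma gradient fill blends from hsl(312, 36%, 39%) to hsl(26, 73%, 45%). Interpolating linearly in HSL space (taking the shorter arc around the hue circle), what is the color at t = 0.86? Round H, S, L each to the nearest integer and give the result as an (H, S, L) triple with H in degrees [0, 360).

Hue: 26 − 312 = -286°, but |-286| > 180 so the shorter arc goes the other way: Δh = -286 + 360 = 74°.
H = 312 + 0.86 × (74) = 375.64 → 376 → 376 mod 360 = 16°
S = 36 + 0.86 × (73 − 36) = 67.82 → 68%
L = 39 + 0.86 × (45 − 39) = 44.16 → 44%

(16, 68, 44)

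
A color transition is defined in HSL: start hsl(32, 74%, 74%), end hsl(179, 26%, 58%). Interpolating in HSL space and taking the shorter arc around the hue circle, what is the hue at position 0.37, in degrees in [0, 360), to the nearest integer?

86

Hue arc: Δh = 179 − 32 = 147° (|Δh| ≤ 180, already the shorter path).
H = 32 + 0.37 × (147) = 86.39 → 86°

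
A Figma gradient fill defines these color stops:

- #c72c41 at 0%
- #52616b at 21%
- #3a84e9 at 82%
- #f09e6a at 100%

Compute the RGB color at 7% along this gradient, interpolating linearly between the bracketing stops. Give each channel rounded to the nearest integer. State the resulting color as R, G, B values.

7% lies between the 0% and 21% stops, so the local fraction is t = (7 − 0)/(21 − 0) = 7/21 ≈ 0.3333.
#c72c41 → (199, 44, 65); #52616b → (82, 97, 107).
R = 199 + 0.3333 × (82 − 199) = 160.004 → 160
G = 44 + 0.3333 × (97 − 44) = 61.665 → 62
B = 65 + 0.3333 × (107 − 65) = 78.999 → 79

(160, 62, 79)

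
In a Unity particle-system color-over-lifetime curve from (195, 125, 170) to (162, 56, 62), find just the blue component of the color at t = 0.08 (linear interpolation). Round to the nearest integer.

B = 170 + 0.08 × (62 − 170) = 161.36 → 161

161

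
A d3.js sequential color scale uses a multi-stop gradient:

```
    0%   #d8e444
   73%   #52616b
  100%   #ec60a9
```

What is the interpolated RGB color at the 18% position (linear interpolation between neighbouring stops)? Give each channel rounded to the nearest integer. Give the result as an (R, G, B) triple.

(183, 196, 78)

18% lies between the 0% and 73% stops, so the local fraction is t = (18 − 0)/(73 − 0) = 18/73 ≈ 0.2466.
#d8e444 → (216, 228, 68); #52616b → (82, 97, 107).
R = 216 + 0.2466 × (82 − 216) = 182.956 → 183
G = 228 + 0.2466 × (97 − 228) = 195.695 → 196
B = 68 + 0.2466 × (107 − 68) = 77.617 → 78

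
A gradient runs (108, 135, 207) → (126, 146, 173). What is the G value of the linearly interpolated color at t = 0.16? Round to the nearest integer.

137

G = 135 + 0.16 × (146 − 135) = 136.76 → 137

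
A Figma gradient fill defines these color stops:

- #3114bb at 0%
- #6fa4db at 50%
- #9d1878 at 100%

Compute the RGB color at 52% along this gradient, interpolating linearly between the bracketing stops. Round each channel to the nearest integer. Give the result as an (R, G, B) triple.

52% lies between the 50% and 100% stops, so the local fraction is t = (52 − 50)/(100 − 50) = 2/50 ≈ 0.04.
#6fa4db → (111, 164, 219); #9d1878 → (157, 24, 120).
R = 111 + 0.04 × (157 − 111) = 112.84 → 113
G = 164 + 0.04 × (24 − 164) = 158.4 → 158
B = 219 + 0.04 × (120 − 219) = 215.04 → 215

(113, 158, 215)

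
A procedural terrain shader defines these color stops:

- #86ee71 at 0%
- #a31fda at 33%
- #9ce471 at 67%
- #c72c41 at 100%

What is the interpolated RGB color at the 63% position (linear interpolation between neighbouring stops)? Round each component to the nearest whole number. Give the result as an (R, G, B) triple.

(157, 205, 125)

63% lies between the 33% and 67% stops, so the local fraction is t = (63 − 33)/(67 − 33) = 30/34 ≈ 0.8824.
#a31fda → (163, 31, 218); #9ce471 → (156, 228, 113).
R = 163 + 0.8824 × (156 − 163) = 156.823 → 157
G = 31 + 0.8824 × (228 − 31) = 204.833 → 205
B = 218 + 0.8824 × (113 − 218) = 125.348 → 125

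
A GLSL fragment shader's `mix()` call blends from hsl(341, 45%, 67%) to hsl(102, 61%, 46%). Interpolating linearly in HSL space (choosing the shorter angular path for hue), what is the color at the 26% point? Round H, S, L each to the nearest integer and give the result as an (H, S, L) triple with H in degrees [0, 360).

Hue: 102 − 341 = -239°, but |-239| > 180 so the shorter arc goes the other way: Δh = -239 + 360 = 121°.
H = 341 + 0.26 × (121) = 372.46 → 372 → 372 mod 360 = 12°
S = 45 + 0.26 × (61 − 45) = 49.16 → 49%
L = 67 + 0.26 × (46 − 67) = 61.54 → 62%

(12, 49, 62)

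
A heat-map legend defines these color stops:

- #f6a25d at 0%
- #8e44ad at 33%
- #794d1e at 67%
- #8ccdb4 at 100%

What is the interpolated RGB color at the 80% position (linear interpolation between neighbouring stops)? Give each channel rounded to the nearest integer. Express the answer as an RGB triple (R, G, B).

(128, 127, 89)

80% lies between the 67% and 100% stops, so the local fraction is t = (80 − 67)/(100 − 67) = 13/33 ≈ 0.3939.
#794d1e → (121, 77, 30); #8ccdb4 → (140, 205, 180).
R = 121 + 0.3939 × (140 − 121) = 128.484 → 128
G = 77 + 0.3939 × (205 − 77) = 127.419 → 127
B = 30 + 0.3939 × (180 − 30) = 89.085 → 89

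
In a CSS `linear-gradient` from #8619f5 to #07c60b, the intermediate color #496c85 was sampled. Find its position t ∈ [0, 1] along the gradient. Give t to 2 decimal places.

0.48

Invert the lerp on the B channel (largest span, 234): t = (133 − 245) / (11 − 245) = -112/-234 = 0.47863.
Check on R: (73 − 134)/(7 − 134) = 0.4803 ✓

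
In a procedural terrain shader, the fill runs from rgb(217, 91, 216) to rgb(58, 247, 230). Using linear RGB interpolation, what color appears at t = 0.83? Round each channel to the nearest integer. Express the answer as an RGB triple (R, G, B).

(85, 220, 228)

R = 217 + 0.83 × (58 − 217) = 217 + 0.83 × -159 = 85.03 → 85
G = 91 + 0.83 × (247 − 91) = 91 + 0.83 × 156 = 220.48 → 220
B = 216 + 0.83 × (230 − 216) = 216 + 0.83 × 14 = 227.62 → 228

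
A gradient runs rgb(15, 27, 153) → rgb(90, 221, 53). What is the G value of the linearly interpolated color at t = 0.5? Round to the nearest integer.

124

G = 27 + 0.5 × (221 − 27) = 124 → 124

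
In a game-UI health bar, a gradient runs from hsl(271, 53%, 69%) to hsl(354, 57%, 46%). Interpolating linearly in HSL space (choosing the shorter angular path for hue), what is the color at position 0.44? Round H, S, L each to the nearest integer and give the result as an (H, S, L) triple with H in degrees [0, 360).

Hue arc: Δh = 354 − 271 = 83° (|Δh| ≤ 180, already the shorter path).
H = 271 + 0.44 × (83) = 307.52 → 308°
S = 53 + 0.44 × (57 − 53) = 54.76 → 55%
L = 69 + 0.44 × (46 − 69) = 58.88 → 59%

(308, 55, 59)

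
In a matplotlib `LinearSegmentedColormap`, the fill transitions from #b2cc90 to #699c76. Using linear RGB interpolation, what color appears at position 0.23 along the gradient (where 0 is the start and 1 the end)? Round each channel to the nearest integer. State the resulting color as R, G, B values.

#b2cc90 → (178, 204, 144); #699c76 → (105, 156, 118).
R = 178 + 0.23 × (105 − 178) = 178 + 0.23 × -73 = 161.21 → 161
G = 204 + 0.23 × (156 − 204) = 204 + 0.23 × -48 = 192.96 → 193
B = 144 + 0.23 × (118 − 144) = 144 + 0.23 × -26 = 138.02 → 138
So the blended color is (161, 193, 138), about #a1c18a.

(161, 193, 138)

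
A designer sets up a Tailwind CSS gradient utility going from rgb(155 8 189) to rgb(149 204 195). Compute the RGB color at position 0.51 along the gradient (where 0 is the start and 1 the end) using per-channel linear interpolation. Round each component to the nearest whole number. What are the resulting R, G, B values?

R = 155 + 0.51 × (149 − 155) = 155 + 0.51 × -6 = 151.94 → 152
G = 8 + 0.51 × (204 − 8) = 8 + 0.51 × 196 = 107.96 → 108
B = 189 + 0.51 × (195 − 189) = 189 + 0.51 × 6 = 192.06 → 192

(152, 108, 192)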